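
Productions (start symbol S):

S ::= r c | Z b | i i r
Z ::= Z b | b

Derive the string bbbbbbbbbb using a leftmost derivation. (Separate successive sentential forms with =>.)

S => Zb => Zbb => Zbbb => Zbbbb => Zbbbbb => Zbbbbbb => Zbbbbbbb => Zbbbbbbbb => Zbbbbbbbbb => bbbbbbbbbb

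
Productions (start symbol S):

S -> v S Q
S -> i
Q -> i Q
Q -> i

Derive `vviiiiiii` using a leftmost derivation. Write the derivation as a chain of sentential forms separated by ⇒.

S ⇒ vSQ ⇒ vvSQQ ⇒ vviQQ ⇒ vviiQQ ⇒ vviiiQQ ⇒ vviiiiQQ ⇒ vviiiiiQQ ⇒ vviiiiiiQ ⇒ vviiiiiii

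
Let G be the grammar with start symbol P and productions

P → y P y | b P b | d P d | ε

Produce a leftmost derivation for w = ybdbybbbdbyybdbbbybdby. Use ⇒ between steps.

P ⇒ yPy ⇒ ybPby ⇒ ybdPdby ⇒ ybdbPbdby ⇒ ybdbyPybdby ⇒ ybdbybPbybdby ⇒ ybdbybbPbbybdby ⇒ ybdbybbbPbbbybdby ⇒ ybdbybbbdPdbbbybdby ⇒ ybdbybbbdbPbdbbbybdby ⇒ ybdbybbbdbyPybdbbbybdby ⇒ ybdbybbbdbyybdbbbybdby

P ⇒ yPy   [P → y P y]
yPy ⇒ ybPby   [P → b P b]
ybPby ⇒ ybdPdby   [P → d P d]
ybdPdby ⇒ ybdbPbdby   [P → b P b]
ybdbPbdby ⇒ ybdbyPybdby   [P → y P y]
ybdbyPybdby ⇒ ybdbybPbybdby   [P → b P b]
ybdbybPbybdby ⇒ ybdbybbPbbybdby   [P → b P b]
ybdbybbPbbybdby ⇒ ybdbybbbPbbbybdby   [P → b P b]
ybdbybbbPbbbybdby ⇒ ybdbybbbdPdbbbybdby   [P → d P d]
ybdbybbbdPdbbbybdby ⇒ ybdbybbbdbPbdbbbybdby   [P → b P b]
ybdbybbbdbPbdbbbybdby ⇒ ybdbybbbdbyPybdbbbybdby   [P → y P y]
ybdbybbbdbyPybdbbbybdby ⇒ ybdbybbbdbyybdbbbybdby   [P → ε]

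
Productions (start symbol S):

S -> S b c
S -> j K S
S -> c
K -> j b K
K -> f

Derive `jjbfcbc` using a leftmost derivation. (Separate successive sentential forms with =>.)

S => Sbc => jKSbc => jjbKSbc => jjbfSbc => jjbfcbc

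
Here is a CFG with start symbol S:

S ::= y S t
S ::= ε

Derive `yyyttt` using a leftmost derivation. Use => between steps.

S => ySt => yyStt => yyySttt => yyyttt

S => ySt   [S ::= y S t]
ySt => yyStt   [S ::= y S t]
yyStt => yyySttt   [S ::= y S t]
yyySttt => yyyttt   [S ::= ε]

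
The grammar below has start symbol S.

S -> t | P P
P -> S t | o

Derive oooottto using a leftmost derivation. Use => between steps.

S => PP => StP => PPtP => oPtP => oSttP => oPPttP => ooPttP => ooStttP => ooPPtttP => oooPtttP => ooootttP => oooottto

S => PP   [S -> P P]
PP => StP   [P -> S t]
StP => PPtP   [S -> P P]
PPtP => oPtP   [P -> o]
oPtP => oSttP   [P -> S t]
oSttP => oPPttP   [S -> P P]
oPPttP => ooPttP   [P -> o]
ooPttP => ooStttP   [P -> S t]
ooStttP => ooPPtttP   [S -> P P]
ooPPtttP => oooPtttP   [P -> o]
oooPtttP => ooootttP   [P -> o]
ooootttP => oooottto   [P -> o]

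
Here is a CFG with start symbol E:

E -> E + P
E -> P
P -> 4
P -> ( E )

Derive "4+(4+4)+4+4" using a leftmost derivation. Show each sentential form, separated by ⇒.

E ⇒ E+P   [E -> E + P]
E+P ⇒ E+P+P   [E -> E + P]
E+P+P ⇒ E+P+P+P   [E -> E + P]
E+P+P+P ⇒ P+P+P+P   [E -> P]
P+P+P+P ⇒ 4+P+P+P   [P -> 4]
4+P+P+P ⇒ 4+(E)+P+P   [P -> ( E )]
4+(E)+P+P ⇒ 4+(E+P)+P+P   [E -> E + P]
4+(E+P)+P+P ⇒ 4+(P+P)+P+P   [E -> P]
4+(P+P)+P+P ⇒ 4+(4+P)+P+P   [P -> 4]
4+(4+P)+P+P ⇒ 4+(4+4)+P+P   [P -> 4]
4+(4+4)+P+P ⇒ 4+(4+4)+4+P   [P -> 4]
4+(4+4)+4+P ⇒ 4+(4+4)+4+4   [P -> 4]

E ⇒ E+P ⇒ E+P+P ⇒ E+P+P+P ⇒ P+P+P+P ⇒ 4+P+P+P ⇒ 4+(E)+P+P ⇒ 4+(E+P)+P+P ⇒ 4+(P+P)+P+P ⇒ 4+(4+P)+P+P ⇒ 4+(4+4)+P+P ⇒ 4+(4+4)+4+P ⇒ 4+(4+4)+4+4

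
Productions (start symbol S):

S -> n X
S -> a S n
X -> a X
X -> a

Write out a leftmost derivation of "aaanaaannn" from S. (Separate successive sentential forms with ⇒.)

S ⇒ aSn   [S -> a S n]
aSn ⇒ aaSnn   [S -> a S n]
aaSnn ⇒ aaaSnnn   [S -> a S n]
aaaSnnn ⇒ aaanXnnn   [S -> n X]
aaanXnnn ⇒ aaanaXnnn   [X -> a X]
aaanaXnnn ⇒ aaanaaXnnn   [X -> a X]
aaanaaXnnn ⇒ aaanaaannn   [X -> a]

S ⇒ aSn ⇒ aaSnn ⇒ aaaSnnn ⇒ aaanXnnn ⇒ aaanaXnnn ⇒ aaanaaXnnn ⇒ aaanaaannn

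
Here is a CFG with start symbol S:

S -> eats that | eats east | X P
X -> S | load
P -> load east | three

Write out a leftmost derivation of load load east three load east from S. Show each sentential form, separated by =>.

S => X P => S P => X P P => S P P => X P P P => load P P P => load load east P P => load load east three P => load load east three load east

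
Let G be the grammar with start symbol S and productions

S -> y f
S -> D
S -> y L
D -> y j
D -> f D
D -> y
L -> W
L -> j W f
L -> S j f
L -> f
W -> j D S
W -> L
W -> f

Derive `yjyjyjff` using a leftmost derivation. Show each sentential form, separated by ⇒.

S ⇒ yL ⇒ yW ⇒ yjDS ⇒ yjyjS ⇒ yjyjyL ⇒ yjyjyjWf ⇒ yjyjyjff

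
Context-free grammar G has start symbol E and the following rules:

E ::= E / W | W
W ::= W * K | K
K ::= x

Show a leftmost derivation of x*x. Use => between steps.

E=>W=>W*K=>K*K=>x*K=>x*x

E => W   [E ::= W]
W => W*K   [W ::= W * K]
W*K => K*K   [W ::= K]
K*K => x*K   [K ::= x]
x*K => x*x   [K ::= x]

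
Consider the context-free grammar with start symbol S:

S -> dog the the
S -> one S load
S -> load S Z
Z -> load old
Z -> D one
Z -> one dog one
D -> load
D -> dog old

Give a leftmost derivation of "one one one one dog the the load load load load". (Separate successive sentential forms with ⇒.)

S ⇒ one S load ⇒ one one S load load ⇒ one one one S load load load ⇒ one one one one S load load load load ⇒ one one one one dog the the load load load load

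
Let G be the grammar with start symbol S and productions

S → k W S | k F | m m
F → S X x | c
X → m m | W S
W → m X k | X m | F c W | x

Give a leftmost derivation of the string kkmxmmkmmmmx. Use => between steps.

S => kF => kSXx => kkWSXx => kkmXkSXx => kkmWSkSXx => kkmxSkSXx => kkmxmmkSXx => kkmxmmkmmXx => kkmxmmkmmmmx

S => kF   [S → k F]
kF => kSXx   [F → S X x]
kSXx => kkWSXx   [S → k W S]
kkWSXx => kkmXkSXx   [W → m X k]
kkmXkSXx => kkmWSkSXx   [X → W S]
kkmWSkSXx => kkmxSkSXx   [W → x]
kkmxSkSXx => kkmxmmkSXx   [S → m m]
kkmxmmkSXx => kkmxmmkmmXx   [S → m m]
kkmxmmkmmXx => kkmxmmkmmmmx   [X → m m]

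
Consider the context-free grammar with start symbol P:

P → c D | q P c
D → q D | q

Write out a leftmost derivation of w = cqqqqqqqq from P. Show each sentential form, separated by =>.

P => cD   [P → c D]
cD => cqD   [D → q D]
cqD => cqqD   [D → q D]
cqqD => cqqqD   [D → q D]
cqqqD => cqqqqD   [D → q D]
cqqqqD => cqqqqqD   [D → q D]
cqqqqqD => cqqqqqqD   [D → q D]
cqqqqqqD => cqqqqqqqD   [D → q D]
cqqqqqqqD => cqqqqqqqq   [D → q]

P => cD => cqD => cqqD => cqqqD => cqqqqD => cqqqqqD => cqqqqqqD => cqqqqqqqD => cqqqqqqqq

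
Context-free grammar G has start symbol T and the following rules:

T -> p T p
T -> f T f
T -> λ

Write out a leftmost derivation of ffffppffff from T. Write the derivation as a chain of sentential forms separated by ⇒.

T ⇒ fTf ⇒ ffTff ⇒ fffTfff ⇒ ffffTffff ⇒ ffffpTpffff ⇒ ffffppffff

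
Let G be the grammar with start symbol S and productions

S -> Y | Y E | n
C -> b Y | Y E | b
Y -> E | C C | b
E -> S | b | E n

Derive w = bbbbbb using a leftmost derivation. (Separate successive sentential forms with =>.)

S => YE   [S -> Y E]
YE => CCE   [Y -> C C]
CCE => bYCE   [C -> b Y]
bYCE => bbCE   [Y -> b]
bbCE => bbbYE   [C -> b Y]
bbbYE => bbbCCE   [Y -> C C]
bbbCCE => bbbbCE   [C -> b]
bbbbCE => bbbbbE   [C -> b]
bbbbbE => bbbbbb   [E -> b]

S => YE => CCE => bYCE => bbCE => bbbYE => bbbCCE => bbbbCE => bbbbbE => bbbbbb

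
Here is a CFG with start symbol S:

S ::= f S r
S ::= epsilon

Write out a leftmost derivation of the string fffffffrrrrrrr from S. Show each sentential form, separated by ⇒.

S⇒fSr⇒ffSrr⇒fffSrrr⇒ffffSrrrr⇒fffffSrrrrr⇒ffffffSrrrrrr⇒fffffffSrrrrrrr⇒fffffffrrrrrrr

S ⇒ fSr   [S ::= f S r]
fSr ⇒ ffSrr   [S ::= f S r]
ffSrr ⇒ fffSrrr   [S ::= f S r]
fffSrrr ⇒ ffffSrrrr   [S ::= f S r]
ffffSrrrr ⇒ fffffSrrrrr   [S ::= f S r]
fffffSrrrrr ⇒ ffffffSrrrrrr   [S ::= f S r]
ffffffSrrrrrr ⇒ fffffffSrrrrrrr   [S ::= f S r]
fffffffSrrrrrrr ⇒ fffffffrrrrrrr   [S ::= epsilon]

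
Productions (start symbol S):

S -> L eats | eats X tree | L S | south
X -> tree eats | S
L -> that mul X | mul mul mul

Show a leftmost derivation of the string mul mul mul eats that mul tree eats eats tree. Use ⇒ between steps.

S ⇒ L S ⇒ mul mul mul S ⇒ mul mul mul eats X tree ⇒ mul mul mul eats S tree ⇒ mul mul mul eats L eats tree ⇒ mul mul mul eats that mul X eats tree ⇒ mul mul mul eats that mul tree eats eats tree

S ⇒ L S   [S -> L S]
L S ⇒ mul mul mul S   [L -> mul mul mul]
mul mul mul S ⇒ mul mul mul eats X tree   [S -> eats X tree]
mul mul mul eats X tree ⇒ mul mul mul eats S tree   [X -> S]
mul mul mul eats S tree ⇒ mul mul mul eats L eats tree   [S -> L eats]
mul mul mul eats L eats tree ⇒ mul mul mul eats that mul X eats tree   [L -> that mul X]
mul mul mul eats that mul X eats tree ⇒ mul mul mul eats that mul tree eats eats tree   [X -> tree eats]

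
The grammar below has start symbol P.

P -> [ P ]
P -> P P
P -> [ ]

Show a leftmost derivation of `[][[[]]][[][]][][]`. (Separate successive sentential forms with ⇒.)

P ⇒ PP ⇒ []P ⇒ []PP ⇒ []PPP ⇒ []PPPP ⇒ [][P]PPP ⇒ [][[P]]PPP ⇒ [][[[]]]PPP ⇒ [][[[]]][P]PP ⇒ [][[[]]][PP]PP ⇒ [][[[]]][[]P]PP ⇒ [][[[]]][[][]]PP ⇒ [][[[]]][[][]][]P ⇒ [][[[]]][[][]][][]

P ⇒ PP   [P -> P P]
PP ⇒ []P   [P -> [ ]]
[]P ⇒ []PP   [P -> P P]
[]PP ⇒ []PPP   [P -> P P]
[]PPP ⇒ []PPPP   [P -> P P]
[]PPPP ⇒ [][P]PPP   [P -> [ P ]]
[][P]PPP ⇒ [][[P]]PPP   [P -> [ P ]]
[][[P]]PPP ⇒ [][[[]]]PPP   [P -> [ ]]
[][[[]]]PPP ⇒ [][[[]]][P]PP   [P -> [ P ]]
[][[[]]][P]PP ⇒ [][[[]]][PP]PP   [P -> P P]
[][[[]]][PP]PP ⇒ [][[[]]][[]P]PP   [P -> [ ]]
[][[[]]][[]P]PP ⇒ [][[[]]][[][]]PP   [P -> [ ]]
[][[[]]][[][]]PP ⇒ [][[[]]][[][]][]P   [P -> [ ]]
[][[[]]][[][]][]P ⇒ [][[[]]][[][]][][]   [P -> [ ]]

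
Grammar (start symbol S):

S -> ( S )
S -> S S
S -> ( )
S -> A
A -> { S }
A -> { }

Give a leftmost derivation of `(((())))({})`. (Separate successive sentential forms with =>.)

S => SS => (S)S => ((S))S => (((S)))S => (((())))S => (((())))(S) => (((())))(A) => (((())))({})

S => SS   [S -> S S]
SS => (S)S   [S -> ( S )]
(S)S => ((S))S   [S -> ( S )]
((S))S => (((S)))S   [S -> ( S )]
(((S)))S => (((())))S   [S -> ( )]
(((())))S => (((())))(S)   [S -> ( S )]
(((())))(S) => (((())))(A)   [S -> A]
(((())))(A) => (((())))({})   [A -> { }]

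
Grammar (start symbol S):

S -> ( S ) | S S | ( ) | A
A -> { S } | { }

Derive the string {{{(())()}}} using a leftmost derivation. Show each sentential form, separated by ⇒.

S⇒A⇒{S}⇒{A}⇒{{S}}⇒{{A}}⇒{{{S}}}⇒{{{SS}}}⇒{{{(S)S}}}⇒{{{(())S}}}⇒{{{(())()}}}

S ⇒ A   [S -> A]
A ⇒ {S}   [A -> { S }]
{S} ⇒ {A}   [S -> A]
{A} ⇒ {{S}}   [A -> { S }]
{{S}} ⇒ {{A}}   [S -> A]
{{A}} ⇒ {{{S}}}   [A -> { S }]
{{{S}}} ⇒ {{{SS}}}   [S -> S S]
{{{SS}}} ⇒ {{{(S)S}}}   [S -> ( S )]
{{{(S)S}}} ⇒ {{{(())S}}}   [S -> ( )]
{{{(())S}}} ⇒ {{{(())()}}}   [S -> ( )]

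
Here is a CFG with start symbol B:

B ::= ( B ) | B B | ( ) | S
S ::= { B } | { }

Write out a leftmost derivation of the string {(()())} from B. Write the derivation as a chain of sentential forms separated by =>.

B => S   [B ::= S]
S => {B}   [S ::= { B }]
{B} => {(B)}   [B ::= ( B )]
{(B)} => {(BB)}   [B ::= B B]
{(BB)} => {(()B)}   [B ::= ( )]
{(()B)} => {(()())}   [B ::= ( )]

B => S => {B} => {(B)} => {(BB)} => {(()B)} => {(()())}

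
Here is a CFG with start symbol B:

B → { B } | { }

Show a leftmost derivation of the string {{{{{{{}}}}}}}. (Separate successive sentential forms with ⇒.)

B ⇒ {B} ⇒ {{B}} ⇒ {{{B}}} ⇒ {{{{B}}}} ⇒ {{{{{B}}}}} ⇒ {{{{{{B}}}}}} ⇒ {{{{{{{}}}}}}}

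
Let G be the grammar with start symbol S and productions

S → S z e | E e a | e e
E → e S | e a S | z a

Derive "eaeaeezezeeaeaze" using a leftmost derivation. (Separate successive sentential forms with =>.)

S => Sze => Eeaze => eaSeaze => eaEeaeaze => eaeaSeaeaze => eaeaSzeeaeaze => eaeaSzezeeaeaze => eaeaeezezeeaeaze

S => Sze   [S → S z e]
Sze => Eeaze   [S → E e a]
Eeaze => eaSeaze   [E → e a S]
eaSeaze => eaEeaeaze   [S → E e a]
eaEeaeaze => eaeaSeaeaze   [E → e a S]
eaeaSeaeaze => eaeaSzeeaeaze   [S → S z e]
eaeaSzeeaeaze => eaeaSzezeeaeaze   [S → S z e]
eaeaSzezeeaeaze => eaeaeezezeeaeaze   [S → e e]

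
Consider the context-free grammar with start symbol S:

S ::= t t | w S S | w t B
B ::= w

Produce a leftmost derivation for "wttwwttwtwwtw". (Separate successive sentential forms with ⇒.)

S ⇒ wSS ⇒ wttS ⇒ wttwSS ⇒ wttwwSSS ⇒ wttwwttSS ⇒ wttwwttwtBS ⇒ wttwwttwtwS ⇒ wttwwttwtwwtB ⇒ wttwwttwtwwtw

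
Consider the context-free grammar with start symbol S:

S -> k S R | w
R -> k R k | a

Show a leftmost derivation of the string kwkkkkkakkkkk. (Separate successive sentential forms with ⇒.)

S ⇒ kSR   [S -> k S R]
kSR ⇒ kwR   [S -> w]
kwR ⇒ kwkRk   [R -> k R k]
kwkRk ⇒ kwkkRkk   [R -> k R k]
kwkkRkk ⇒ kwkkkRkkk   [R -> k R k]
kwkkkRkkk ⇒ kwkkkkRkkkk   [R -> k R k]
kwkkkkRkkkk ⇒ kwkkkkkRkkkkk   [R -> k R k]
kwkkkkkRkkkkk ⇒ kwkkkkkakkkkk   [R -> a]

S ⇒ kSR ⇒ kwR ⇒ kwkRk ⇒ kwkkRkk ⇒ kwkkkRkkk ⇒ kwkkkkRkkkk ⇒ kwkkkkkRkkkkk ⇒ kwkkkkkakkkkk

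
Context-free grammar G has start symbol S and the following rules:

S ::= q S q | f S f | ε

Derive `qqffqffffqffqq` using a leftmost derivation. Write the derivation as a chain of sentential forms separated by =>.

S => qSq   [S ::= q S q]
qSq => qqSqq   [S ::= q S q]
qqSqq => qqfSfqq   [S ::= f S f]
qqfSfqq => qqffSffqq   [S ::= f S f]
qqffSffqq => qqffqSqffqq   [S ::= q S q]
qqffqSqffqq => qqffqfSfqffqq   [S ::= f S f]
qqffqfSfqffqq => qqffqffSffqffqq   [S ::= f S f]
qqffqffSffqffqq => qqffqffffqffqq   [S ::= ε]

S => qSq => qqSqq => qqfSfqq => qqffSffqq => qqffqSqffqq => qqffqfSfqffqq => qqffqffSffqffqq => qqffqffffqffqq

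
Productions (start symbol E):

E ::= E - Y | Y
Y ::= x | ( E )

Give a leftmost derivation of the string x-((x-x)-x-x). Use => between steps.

E=>E-Y=>Y-Y=>x-Y=>x-(E)=>x-(E-Y)=>x-(E-Y-Y)=>x-(Y-Y-Y)=>x-((E)-Y-Y)=>x-((E-Y)-Y-Y)=>x-((Y-Y)-Y-Y)=>x-((x-Y)-Y-Y)=>x-((x-x)-Y-Y)=>x-((x-x)-x-Y)=>x-((x-x)-x-x)

E => E-Y   [E ::= E - Y]
E-Y => Y-Y   [E ::= Y]
Y-Y => x-Y   [Y ::= x]
x-Y => x-(E)   [Y ::= ( E )]
x-(E) => x-(E-Y)   [E ::= E - Y]
x-(E-Y) => x-(E-Y-Y)   [E ::= E - Y]
x-(E-Y-Y) => x-(Y-Y-Y)   [E ::= Y]
x-(Y-Y-Y) => x-((E)-Y-Y)   [Y ::= ( E )]
x-((E)-Y-Y) => x-((E-Y)-Y-Y)   [E ::= E - Y]
x-((E-Y)-Y-Y) => x-((Y-Y)-Y-Y)   [E ::= Y]
x-((Y-Y)-Y-Y) => x-((x-Y)-Y-Y)   [Y ::= x]
x-((x-Y)-Y-Y) => x-((x-x)-Y-Y)   [Y ::= x]
x-((x-x)-Y-Y) => x-((x-x)-x-Y)   [Y ::= x]
x-((x-x)-x-Y) => x-((x-x)-x-x)   [Y ::= x]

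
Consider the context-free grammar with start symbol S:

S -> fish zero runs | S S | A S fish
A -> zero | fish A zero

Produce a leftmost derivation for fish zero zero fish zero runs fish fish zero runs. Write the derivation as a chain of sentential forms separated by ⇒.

S ⇒ S S ⇒ A S fish S ⇒ fish A zero S fish S ⇒ fish zero zero S fish S ⇒ fish zero zero fish zero runs fish S ⇒ fish zero zero fish zero runs fish fish zero runs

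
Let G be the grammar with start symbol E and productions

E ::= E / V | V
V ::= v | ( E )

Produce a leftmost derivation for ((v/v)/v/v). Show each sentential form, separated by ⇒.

E ⇒ V ⇒ (E) ⇒ (E/V) ⇒ (E/V/V) ⇒ (V/V/V) ⇒ ((E)/V/V) ⇒ ((E/V)/V/V) ⇒ ((V/V)/V/V) ⇒ ((v/V)/V/V) ⇒ ((v/v)/V/V) ⇒ ((v/v)/v/V) ⇒ ((v/v)/v/v)

E ⇒ V   [E ::= V]
V ⇒ (E)   [V ::= ( E )]
(E) ⇒ (E/V)   [E ::= E / V]
(E/V) ⇒ (E/V/V)   [E ::= E / V]
(E/V/V) ⇒ (V/V/V)   [E ::= V]
(V/V/V) ⇒ ((E)/V/V)   [V ::= ( E )]
((E)/V/V) ⇒ ((E/V)/V/V)   [E ::= E / V]
((E/V)/V/V) ⇒ ((V/V)/V/V)   [E ::= V]
((V/V)/V/V) ⇒ ((v/V)/V/V)   [V ::= v]
((v/V)/V/V) ⇒ ((v/v)/V/V)   [V ::= v]
((v/v)/V/V) ⇒ ((v/v)/v/V)   [V ::= v]
((v/v)/v/V) ⇒ ((v/v)/v/v)   [V ::= v]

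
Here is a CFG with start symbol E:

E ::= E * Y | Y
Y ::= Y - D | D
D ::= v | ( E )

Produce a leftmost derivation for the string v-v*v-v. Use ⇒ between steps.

E⇒E*Y⇒Y*Y⇒Y-D*Y⇒D-D*Y⇒v-D*Y⇒v-v*Y⇒v-v*Y-D⇒v-v*D-D⇒v-v*v-D⇒v-v*v-v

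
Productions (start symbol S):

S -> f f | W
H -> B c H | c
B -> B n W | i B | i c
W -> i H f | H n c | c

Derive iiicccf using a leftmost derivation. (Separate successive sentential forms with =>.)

S => W => iHf => iBcHf => iiBcHf => iiiccHf => iiicccf

S => W   [S -> W]
W => iHf   [W -> i H f]
iHf => iBcHf   [H -> B c H]
iBcHf => iiBcHf   [B -> i B]
iiBcHf => iiiccHf   [B -> i c]
iiiccHf => iiicccf   [H -> c]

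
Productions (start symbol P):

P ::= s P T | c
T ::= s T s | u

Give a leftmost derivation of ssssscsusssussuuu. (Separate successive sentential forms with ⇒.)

P ⇒ sPT   [P ::= s P T]
sPT ⇒ ssPTT   [P ::= s P T]
ssPTT ⇒ sssPTTT   [P ::= s P T]
sssPTTT ⇒ ssssPTTTT   [P ::= s P T]
ssssPTTTT ⇒ sssssPTTTTT   [P ::= s P T]
sssssPTTTTT ⇒ ssssscTTTTT   [P ::= c]
ssssscTTTTT ⇒ ssssscsTsTTTT   [T ::= s T s]
ssssscsTsTTTT ⇒ ssssscsusTTTT   [T ::= u]
ssssscsusTTTT ⇒ ssssscsussTsTTT   [T ::= s T s]
ssssscsussTsTTT ⇒ ssssscsusssTssTTT   [T ::= s T s]
ssssscsusssTssTTT ⇒ ssssscsusssussTTT   [T ::= u]
ssssscsusssussTTT ⇒ ssssscsusssussuTT   [T ::= u]
ssssscsusssussuTT ⇒ ssssscsusssussuuT   [T ::= u]
ssssscsusssussuuT ⇒ ssssscsusssussuuu   [T ::= u]

P⇒sPT⇒ssPTT⇒sssPTTT⇒ssssPTTTT⇒sssssPTTTTT⇒ssssscTTTTT⇒ssssscsTsTTTT⇒ssssscsusTTTT⇒ssssscsussTsTTT⇒ssssscsusssTssTTT⇒ssssscsusssussTTT⇒ssssscsusssussuTT⇒ssssscsusssussuuT⇒ssssscsusssussuuu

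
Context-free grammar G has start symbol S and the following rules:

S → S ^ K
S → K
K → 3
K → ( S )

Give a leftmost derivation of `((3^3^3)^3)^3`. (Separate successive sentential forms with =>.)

S=>S^K=>K^K=>(S)^K=>(S^K)^K=>(K^K)^K=>((S)^K)^K=>((S^K)^K)^K=>((S^K^K)^K)^K=>((K^K^K)^K)^K=>((3^K^K)^K)^K=>((3^3^K)^K)^K=>((3^3^3)^K)^K=>((3^3^3)^3)^K=>((3^3^3)^3)^3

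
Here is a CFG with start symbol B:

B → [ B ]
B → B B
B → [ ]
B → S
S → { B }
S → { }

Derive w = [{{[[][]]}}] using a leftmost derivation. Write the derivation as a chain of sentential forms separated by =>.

B => [B]   [B → [ B ]]
[B] => [S]   [B → S]
[S] => [{B}]   [S → { B }]
[{B}] => [{S}]   [B → S]
[{S}] => [{{B}}]   [S → { B }]
[{{B}}] => [{{[B]}}]   [B → [ B ]]
[{{[B]}}] => [{{[BB]}}]   [B → B B]
[{{[BB]}}] => [{{[[]B]}}]   [B → [ ]]
[{{[[]B]}}] => [{{[[][]]}}]   [B → [ ]]

B => [B] => [S] => [{B}] => [{S}] => [{{B}}] => [{{[B]}}] => [{{[BB]}}] => [{{[[]B]}}] => [{{[[][]]}}]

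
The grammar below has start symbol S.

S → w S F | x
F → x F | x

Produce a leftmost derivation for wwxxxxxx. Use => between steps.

S => wSF => wwSFF => wwxFF => wwxxFF => wwxxxFF => wwxxxxF => wwxxxxxF => wwxxxxxx

S => wSF   [S → w S F]
wSF => wwSFF   [S → w S F]
wwSFF => wwxFF   [S → x]
wwxFF => wwxxFF   [F → x F]
wwxxFF => wwxxxFF   [F → x F]
wwxxxFF => wwxxxxF   [F → x]
wwxxxxF => wwxxxxxF   [F → x F]
wwxxxxxF => wwxxxxxx   [F → x]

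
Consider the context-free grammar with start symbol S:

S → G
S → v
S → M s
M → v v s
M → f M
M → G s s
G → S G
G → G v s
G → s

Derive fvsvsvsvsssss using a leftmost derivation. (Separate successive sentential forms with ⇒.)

S ⇒ G ⇒ SG ⇒ MsG ⇒ fMsG ⇒ fGsssG ⇒ fGvssssG ⇒ fGvsvssssG ⇒ fGvsvsvssssG ⇒ fSGvsvsvssssG ⇒ fvGvsvsvssssG ⇒ fvsvsvsvssssG ⇒ fvsvsvsvsssss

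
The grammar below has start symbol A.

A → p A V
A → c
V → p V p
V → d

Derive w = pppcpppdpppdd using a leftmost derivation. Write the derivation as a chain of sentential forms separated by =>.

A => pAV => ppAVV => pppAVVV => pppcVVV => pppcpVpVV => pppcppVppVV => pppcpppVpppVV => pppcpppdpppVV => pppcpppdpppdV => pppcpppdpppdd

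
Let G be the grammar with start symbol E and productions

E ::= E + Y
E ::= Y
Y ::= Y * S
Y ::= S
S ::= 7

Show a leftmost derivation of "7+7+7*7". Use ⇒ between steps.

E ⇒ E+Y ⇒ E+Y+Y ⇒ Y+Y+Y ⇒ S+Y+Y ⇒ 7+Y+Y ⇒ 7+S+Y ⇒ 7+7+Y ⇒ 7+7+Y*S ⇒ 7+7+S*S ⇒ 7+7+7*S ⇒ 7+7+7*7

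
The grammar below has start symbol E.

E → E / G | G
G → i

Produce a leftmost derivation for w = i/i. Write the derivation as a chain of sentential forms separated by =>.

E => E/G   [E → E / G]
E/G => G/G   [E → G]
G/G => i/G   [G → i]
i/G => i/i   [G → i]

E => E/G => G/G => i/G => i/i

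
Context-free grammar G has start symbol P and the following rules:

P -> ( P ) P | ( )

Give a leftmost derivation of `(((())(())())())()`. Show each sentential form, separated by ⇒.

P ⇒ (P)P ⇒ ((P)P)P ⇒ (((P)P)P)P ⇒ (((())P)P)P ⇒ (((())(P)P)P)P ⇒ (((())(())P)P)P ⇒ (((())(())())P)P ⇒ (((())(())())())P ⇒ (((())(())())())()

P ⇒ (P)P   [P -> ( P ) P]
(P)P ⇒ ((P)P)P   [P -> ( P ) P]
((P)P)P ⇒ (((P)P)P)P   [P -> ( P ) P]
(((P)P)P)P ⇒ (((())P)P)P   [P -> ( )]
(((())P)P)P ⇒ (((())(P)P)P)P   [P -> ( P ) P]
(((())(P)P)P)P ⇒ (((())(())P)P)P   [P -> ( )]
(((())(())P)P)P ⇒ (((())(())())P)P   [P -> ( )]
(((())(())())P)P ⇒ (((())(())())())P   [P -> ( )]
(((())(())())())P ⇒ (((())(())())())()   [P -> ( )]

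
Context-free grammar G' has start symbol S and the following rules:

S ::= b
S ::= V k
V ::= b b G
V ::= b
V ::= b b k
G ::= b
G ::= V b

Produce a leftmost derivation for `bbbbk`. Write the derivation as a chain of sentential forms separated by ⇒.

S ⇒ Vk ⇒ bbGk ⇒ bbVbk ⇒ bbbbk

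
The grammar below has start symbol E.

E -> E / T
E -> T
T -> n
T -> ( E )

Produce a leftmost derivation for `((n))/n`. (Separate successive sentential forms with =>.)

E=>E/T=>T/T=>(E)/T=>(T)/T=>((E))/T=>((T))/T=>((n))/T=>((n))/n

E => E/T   [E -> E / T]
E/T => T/T   [E -> T]
T/T => (E)/T   [T -> ( E )]
(E)/T => (T)/T   [E -> T]
(T)/T => ((E))/T   [T -> ( E )]
((E))/T => ((T))/T   [E -> T]
((T))/T => ((n))/T   [T -> n]
((n))/T => ((n))/n   [T -> n]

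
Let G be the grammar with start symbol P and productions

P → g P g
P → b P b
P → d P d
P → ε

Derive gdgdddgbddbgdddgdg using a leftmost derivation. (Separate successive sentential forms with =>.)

P => gPg => gdPdg => gdgPgdg => gdgdPdgdg => gdgddPddgdg => gdgdddPdddgdg => gdgdddgPgdddgdg => gdgdddgbPbgdddgdg => gdgdddgbdPdbgdddgdg => gdgdddgbddbgdddgdg

P => gPg   [P → g P g]
gPg => gdPdg   [P → d P d]
gdPdg => gdgPgdg   [P → g P g]
gdgPgdg => gdgdPdgdg   [P → d P d]
gdgdPdgdg => gdgddPddgdg   [P → d P d]
gdgddPddgdg => gdgdddPdddgdg   [P → d P d]
gdgdddPdddgdg => gdgdddgPgdddgdg   [P → g P g]
gdgdddgPgdddgdg => gdgdddgbPbgdddgdg   [P → b P b]
gdgdddgbPbgdddgdg => gdgdddgbdPdbgdddgdg   [P → d P d]
gdgdddgbdPdbgdddgdg => gdgdddgbddbgdddgdg   [P → ε]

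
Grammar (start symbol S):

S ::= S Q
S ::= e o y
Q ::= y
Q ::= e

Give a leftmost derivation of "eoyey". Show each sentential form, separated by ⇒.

S⇒SQ⇒SQQ⇒eoyQQ⇒eoyeQ⇒eoyey

S ⇒ SQ   [S ::= S Q]
SQ ⇒ SQQ   [S ::= S Q]
SQQ ⇒ eoyQQ   [S ::= e o y]
eoyQQ ⇒ eoyeQ   [Q ::= e]
eoyeQ ⇒ eoyey   [Q ::= y]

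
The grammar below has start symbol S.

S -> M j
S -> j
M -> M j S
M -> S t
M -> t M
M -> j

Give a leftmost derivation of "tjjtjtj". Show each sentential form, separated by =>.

S => Mj => tMj => tStj => tMjtj => tStjtj => tMjtjtj => tjjtjtj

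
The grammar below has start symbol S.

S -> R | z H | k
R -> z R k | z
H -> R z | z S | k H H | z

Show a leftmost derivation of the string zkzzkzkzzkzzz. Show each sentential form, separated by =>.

S => zH => zkHH => zkRzH => zkzRkzH => zkzzkzH => zkzzkzkHH => zkzzkzkRzH => zkzzkzkzRkzH => zkzzkzkzzkzH => zkzzkzkzzkzzS => zkzzkzkzzkzzR => zkzzkzkzzkzzz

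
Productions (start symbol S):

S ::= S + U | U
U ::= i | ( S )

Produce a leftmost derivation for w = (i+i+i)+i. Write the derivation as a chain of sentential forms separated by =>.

S=>S+U=>U+U=>(S)+U=>(S+U)+U=>(S+U+U)+U=>(U+U+U)+U=>(i+U+U)+U=>(i+i+U)+U=>(i+i+i)+U=>(i+i+i)+i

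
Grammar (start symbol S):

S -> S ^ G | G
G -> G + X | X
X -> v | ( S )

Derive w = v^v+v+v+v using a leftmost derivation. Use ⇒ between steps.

S ⇒ S^G   [S -> S ^ G]
S^G ⇒ G^G   [S -> G]
G^G ⇒ X^G   [G -> X]
X^G ⇒ v^G   [X -> v]
v^G ⇒ v^G+X   [G -> G + X]
v^G+X ⇒ v^G+X+X   [G -> G + X]
v^G+X+X ⇒ v^G+X+X+X   [G -> G + X]
v^G+X+X+X ⇒ v^X+X+X+X   [G -> X]
v^X+X+X+X ⇒ v^v+X+X+X   [X -> v]
v^v+X+X+X ⇒ v^v+v+X+X   [X -> v]
v^v+v+X+X ⇒ v^v+v+v+X   [X -> v]
v^v+v+v+X ⇒ v^v+v+v+v   [X -> v]

S ⇒ S^G ⇒ G^G ⇒ X^G ⇒ v^G ⇒ v^G+X ⇒ v^G+X+X ⇒ v^G+X+X+X ⇒ v^X+X+X+X ⇒ v^v+X+X+X ⇒ v^v+v+X+X ⇒ v^v+v+v+X ⇒ v^v+v+v+v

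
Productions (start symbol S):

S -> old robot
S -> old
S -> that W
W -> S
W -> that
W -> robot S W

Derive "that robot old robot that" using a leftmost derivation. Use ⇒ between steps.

S ⇒ that W ⇒ that robot S W ⇒ that robot old robot W ⇒ that robot old robot that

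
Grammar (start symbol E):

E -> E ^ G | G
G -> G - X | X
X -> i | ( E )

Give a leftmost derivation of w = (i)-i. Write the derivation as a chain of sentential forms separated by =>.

E => G => G-X => X-X => (E)-X => (G)-X => (X)-X => (i)-X => (i)-i

E => G   [E -> G]
G => G-X   [G -> G - X]
G-X => X-X   [G -> X]
X-X => (E)-X   [X -> ( E )]
(E)-X => (G)-X   [E -> G]
(G)-X => (X)-X   [G -> X]
(X)-X => (i)-X   [X -> i]
(i)-X => (i)-i   [X -> i]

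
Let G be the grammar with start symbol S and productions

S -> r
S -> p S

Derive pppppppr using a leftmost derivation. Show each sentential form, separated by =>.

S => pS => ppS => pppS => ppppS => pppppS => ppppppS => pppppppS => pppppppr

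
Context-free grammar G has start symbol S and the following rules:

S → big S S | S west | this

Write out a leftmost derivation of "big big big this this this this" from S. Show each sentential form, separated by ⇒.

S ⇒ big S S ⇒ big big S S S ⇒ big big big S S S S ⇒ big big big this S S S ⇒ big big big this this S S ⇒ big big big this this this S ⇒ big big big this this this this

S ⇒ big S S   [S → big S S]
big S S ⇒ big big S S S   [S → big S S]
big big S S S ⇒ big big big S S S S   [S → big S S]
big big big S S S S ⇒ big big big this S S S   [S → this]
big big big this S S S ⇒ big big big this this S S   [S → this]
big big big this this S S ⇒ big big big this this this S   [S → this]
big big big this this this S ⇒ big big big this this this this   [S → this]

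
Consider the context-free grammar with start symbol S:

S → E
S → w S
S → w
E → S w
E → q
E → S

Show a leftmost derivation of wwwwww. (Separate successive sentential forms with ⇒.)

S⇒wS⇒wwS⇒wwwS⇒wwwwS⇒wwwwwS⇒wwwwww

S ⇒ wS   [S → w S]
wS ⇒ wwS   [S → w S]
wwS ⇒ wwwS   [S → w S]
wwwS ⇒ wwwwS   [S → w S]
wwwwS ⇒ wwwwwS   [S → w S]
wwwwwS ⇒ wwwwww   [S → w]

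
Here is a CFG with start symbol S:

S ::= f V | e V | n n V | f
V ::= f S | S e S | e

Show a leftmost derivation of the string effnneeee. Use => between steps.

S => eV => efS => effV => effSeS => effnnVeS => effnneeS => effnneeeV => effnneeee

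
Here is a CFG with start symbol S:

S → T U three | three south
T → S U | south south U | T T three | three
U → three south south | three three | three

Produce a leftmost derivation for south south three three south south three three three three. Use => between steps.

S => T U three => S U U three => T U three U U three => south south U U three U U three => south south three U three U U three => south south three three south south three U U three => south south three three south south three three U three => south south three three south south three three three three

S => T U three   [S → T U three]
T U three => S U U three   [T → S U]
S U U three => T U three U U three   [S → T U three]
T U three U U three => south south U U three U U three   [T → south south U]
south south U U three U U three => south south three U three U U three   [U → three]
south south three U three U U three => south south three three south south three U U three   [U → three south south]
south south three three south south three U U three => south south three three south south three three U three   [U → three]
south south three three south south three three U three => south south three three south south three three three three   [U → three]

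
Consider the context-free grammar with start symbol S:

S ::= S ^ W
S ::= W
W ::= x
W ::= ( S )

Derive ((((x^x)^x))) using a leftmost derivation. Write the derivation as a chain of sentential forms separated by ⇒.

S ⇒ W   [S ::= W]
W ⇒ (S)   [W ::= ( S )]
(S) ⇒ (W)   [S ::= W]
(W) ⇒ ((S))   [W ::= ( S )]
((S)) ⇒ ((W))   [S ::= W]
((W)) ⇒ (((S)))   [W ::= ( S )]
(((S))) ⇒ (((S^W)))   [S ::= S ^ W]
(((S^W))) ⇒ (((W^W)))   [S ::= W]
(((W^W))) ⇒ ((((S)^W)))   [W ::= ( S )]
((((S)^W))) ⇒ ((((S^W)^W)))   [S ::= S ^ W]
((((S^W)^W))) ⇒ ((((W^W)^W)))   [S ::= W]
((((W^W)^W))) ⇒ ((((x^W)^W)))   [W ::= x]
((((x^W)^W))) ⇒ ((((x^x)^W)))   [W ::= x]
((((x^x)^W))) ⇒ ((((x^x)^x)))   [W ::= x]

S⇒W⇒(S)⇒(W)⇒((S))⇒((W))⇒(((S)))⇒(((S^W)))⇒(((W^W)))⇒((((S)^W)))⇒((((S^W)^W)))⇒((((W^W)^W)))⇒((((x^W)^W)))⇒((((x^x)^W)))⇒((((x^x)^x)))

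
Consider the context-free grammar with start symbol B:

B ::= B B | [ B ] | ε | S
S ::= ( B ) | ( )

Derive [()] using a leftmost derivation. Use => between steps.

B => BB   [B ::= B B]
BB => BBB   [B ::= B B]
BBB => BBBB   [B ::= B B]
BBBB => [B]BBB   [B ::= [ B ]]
[B]BBB => [S]BBB   [B ::= S]
[S]BBB => [(B)]BBB   [S ::= ( B )]
[(B)]BBB => [()]BBB   [B ::= ε]
[()]BBB => [()]BB   [B ::= ε]
[()]BB => [()]B   [B ::= ε]
[()]B => [()]   [B ::= ε]

B => BB => BBB => BBBB => [B]BBB => [S]BBB => [(B)]BBB => [()]BBB => [()]BB => [()]B => [()]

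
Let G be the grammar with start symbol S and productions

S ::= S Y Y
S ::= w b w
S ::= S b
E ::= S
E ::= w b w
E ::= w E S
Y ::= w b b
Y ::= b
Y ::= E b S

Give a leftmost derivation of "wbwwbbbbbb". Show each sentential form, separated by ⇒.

S ⇒ Sb   [S ::= S b]
Sb ⇒ Sbb   [S ::= S b]
Sbb ⇒ Sbbb   [S ::= S b]
Sbbb ⇒ SYYbbb   [S ::= S Y Y]
SYYbbb ⇒ wbwYYbbb   [S ::= w b w]
wbwYYbbb ⇒ wbwwbbYbbb   [Y ::= w b b]
wbwwbbYbbb ⇒ wbwwbbbbbb   [Y ::= b]

S⇒Sb⇒Sbb⇒Sbbb⇒SYYbbb⇒wbwYYbbb⇒wbwwbbYbbb⇒wbwwbbbbbb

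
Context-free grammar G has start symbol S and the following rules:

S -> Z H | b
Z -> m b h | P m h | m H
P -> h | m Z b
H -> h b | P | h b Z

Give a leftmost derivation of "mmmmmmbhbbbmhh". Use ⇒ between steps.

S ⇒ ZH ⇒ PmhH ⇒ mZbmhH ⇒ mmHbmhH ⇒ mmPbmhH ⇒ mmmZbbmhH ⇒ mmmmHbbmhH ⇒ mmmmPbbmhH ⇒ mmmmmZbbbmhH ⇒ mmmmmmbhbbbmhH ⇒ mmmmmmbhbbbmhP ⇒ mmmmmmbhbbbmhh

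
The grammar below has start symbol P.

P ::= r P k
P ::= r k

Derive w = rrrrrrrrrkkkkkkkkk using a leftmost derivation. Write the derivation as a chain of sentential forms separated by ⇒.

P ⇒ rPk ⇒ rrPkk ⇒ rrrPkkk ⇒ rrrrPkkkk ⇒ rrrrrPkkkkk ⇒ rrrrrrPkkkkkk ⇒ rrrrrrrPkkkkkkk ⇒ rrrrrrrrPkkkkkkkk ⇒ rrrrrrrrrkkkkkkkkk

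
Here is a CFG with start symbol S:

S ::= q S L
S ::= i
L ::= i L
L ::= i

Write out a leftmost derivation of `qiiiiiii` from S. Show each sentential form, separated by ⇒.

S ⇒ qSL   [S ::= q S L]
qSL ⇒ qiL   [S ::= i]
qiL ⇒ qiiL   [L ::= i L]
qiiL ⇒ qiiiL   [L ::= i L]
qiiiL ⇒ qiiiiL   [L ::= i L]
qiiiiL ⇒ qiiiiiL   [L ::= i L]
qiiiiiL ⇒ qiiiiiiL   [L ::= i L]
qiiiiiiL ⇒ qiiiiiii   [L ::= i]

S ⇒ qSL ⇒ qiL ⇒ qiiL ⇒ qiiiL ⇒ qiiiiL ⇒ qiiiiiL ⇒ qiiiiiiL ⇒ qiiiiiii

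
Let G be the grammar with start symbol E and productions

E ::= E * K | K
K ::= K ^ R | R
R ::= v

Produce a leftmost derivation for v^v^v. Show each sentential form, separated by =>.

E=>K=>K^R=>K^R^R=>R^R^R=>v^R^R=>v^v^R=>v^v^v

E => K   [E ::= K]
K => K^R   [K ::= K ^ R]
K^R => K^R^R   [K ::= K ^ R]
K^R^R => R^R^R   [K ::= R]
R^R^R => v^R^R   [R ::= v]
v^R^R => v^v^R   [R ::= v]
v^v^R => v^v^v   [R ::= v]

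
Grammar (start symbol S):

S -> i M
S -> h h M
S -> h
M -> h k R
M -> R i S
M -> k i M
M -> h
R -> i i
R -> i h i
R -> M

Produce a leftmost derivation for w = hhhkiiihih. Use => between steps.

S => hhM   [S -> h h M]
hhM => hhhkR   [M -> h k R]
hhhkR => hhhkM   [R -> M]
hhhkM => hhhkRiS   [M -> R i S]
hhhkRiS => hhhkMiS   [R -> M]
hhhkMiS => hhhkRiSiS   [M -> R i S]
hhhkRiSiS => hhhkiiiSiS   [R -> i i]
hhhkiiiSiS => hhhkiiihiS   [S -> h]
hhhkiiihiS => hhhkiiihih   [S -> h]

S => hhM => hhhkR => hhhkM => hhhkRiS => hhhkMiS => hhhkRiSiS => hhhkiiiSiS => hhhkiiihiS => hhhkiiihih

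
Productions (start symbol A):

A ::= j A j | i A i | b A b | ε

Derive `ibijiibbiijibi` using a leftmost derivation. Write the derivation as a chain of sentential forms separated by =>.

A => iAi => ibAbi => ibiAibi => ibijAjibi => ibijiAijibi => ibijiiAiijibi => ibijiibAbiijibi => ibijiibbiijibi

A => iAi   [A ::= i A i]
iAi => ibAbi   [A ::= b A b]
ibAbi => ibiAibi   [A ::= i A i]
ibiAibi => ibijAjibi   [A ::= j A j]
ibijAjibi => ibijiAijibi   [A ::= i A i]
ibijiAijibi => ibijiiAiijibi   [A ::= i A i]
ibijiiAiijibi => ibijiibAbiijibi   [A ::= b A b]
ibijiibAbiijibi => ibijiibbiijibi   [A ::= ε]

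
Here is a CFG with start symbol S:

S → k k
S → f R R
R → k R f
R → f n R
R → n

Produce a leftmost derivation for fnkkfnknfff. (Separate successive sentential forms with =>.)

S=>fRR=>fnR=>fnkRf=>fnkkRff=>fnkkfnRff=>fnkkfnkRfff=>fnkkfnknfff

S => fRR   [S → f R R]
fRR => fnR   [R → n]
fnR => fnkRf   [R → k R f]
fnkRf => fnkkRff   [R → k R f]
fnkkRff => fnkkfnRff   [R → f n R]
fnkkfnRff => fnkkfnkRfff   [R → k R f]
fnkkfnkRfff => fnkkfnknfff   [R → n]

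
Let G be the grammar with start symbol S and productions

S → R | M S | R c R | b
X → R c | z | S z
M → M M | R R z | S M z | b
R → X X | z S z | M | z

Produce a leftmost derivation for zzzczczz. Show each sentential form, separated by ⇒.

S⇒R⇒zSz⇒zRcRz⇒zXXcRz⇒zRcXcRz⇒zXXcXcRz⇒zzXcXcRz⇒zzzcXcRz⇒zzzczcRz⇒zzzczczz

S ⇒ R   [S → R]
R ⇒ zSz   [R → z S z]
zSz ⇒ zRcRz   [S → R c R]
zRcRz ⇒ zXXcRz   [R → X X]
zXXcRz ⇒ zRcXcRz   [X → R c]
zRcXcRz ⇒ zXXcXcRz   [R → X X]
zXXcXcRz ⇒ zzXcXcRz   [X → z]
zzXcXcRz ⇒ zzzcXcRz   [X → z]
zzzcXcRz ⇒ zzzczcRz   [X → z]
zzzczcRz ⇒ zzzczczz   [R → z]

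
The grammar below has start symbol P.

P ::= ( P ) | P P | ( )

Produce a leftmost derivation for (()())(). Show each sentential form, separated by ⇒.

P ⇒ PP   [P ::= P P]
PP ⇒ (P)P   [P ::= ( P )]
(P)P ⇒ (PP)P   [P ::= P P]
(PP)P ⇒ (()P)P   [P ::= ( )]
(()P)P ⇒ (()())P   [P ::= ( )]
(()())P ⇒ (()())()   [P ::= ( )]

P ⇒ PP ⇒ (P)P ⇒ (PP)P ⇒ (()P)P ⇒ (()())P ⇒ (()())()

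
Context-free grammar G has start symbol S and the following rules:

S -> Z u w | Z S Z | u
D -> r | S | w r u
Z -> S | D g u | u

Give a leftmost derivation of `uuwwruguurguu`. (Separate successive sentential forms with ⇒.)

S ⇒ ZSZ ⇒ SSZ ⇒ ZuwSZ ⇒ uuwSZ ⇒ uuwZSZZ ⇒ uuwDguSZZ ⇒ uuwwruguSZZ ⇒ uuwwruguuZZ ⇒ uuwwruguuDguZ ⇒ uuwwruguurguZ ⇒ uuwwruguurguS ⇒ uuwwruguurguu

S ⇒ ZSZ   [S -> Z S Z]
ZSZ ⇒ SSZ   [Z -> S]
SSZ ⇒ ZuwSZ   [S -> Z u w]
ZuwSZ ⇒ uuwSZ   [Z -> u]
uuwSZ ⇒ uuwZSZZ   [S -> Z S Z]
uuwZSZZ ⇒ uuwDguSZZ   [Z -> D g u]
uuwDguSZZ ⇒ uuwwruguSZZ   [D -> w r u]
uuwwruguSZZ ⇒ uuwwruguuZZ   [S -> u]
uuwwruguuZZ ⇒ uuwwruguuDguZ   [Z -> D g u]
uuwwruguuDguZ ⇒ uuwwruguurguZ   [D -> r]
uuwwruguurguZ ⇒ uuwwruguurguS   [Z -> S]
uuwwruguurguS ⇒ uuwwruguurguu   [S -> u]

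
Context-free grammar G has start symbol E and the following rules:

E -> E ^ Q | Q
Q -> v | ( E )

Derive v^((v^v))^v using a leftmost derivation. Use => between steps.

E => E^Q   [E -> E ^ Q]
E^Q => E^Q^Q   [E -> E ^ Q]
E^Q^Q => Q^Q^Q   [E -> Q]
Q^Q^Q => v^Q^Q   [Q -> v]
v^Q^Q => v^(E)^Q   [Q -> ( E )]
v^(E)^Q => v^(Q)^Q   [E -> Q]
v^(Q)^Q => v^((E))^Q   [Q -> ( E )]
v^((E))^Q => v^((E^Q))^Q   [E -> E ^ Q]
v^((E^Q))^Q => v^((Q^Q))^Q   [E -> Q]
v^((Q^Q))^Q => v^((v^Q))^Q   [Q -> v]
v^((v^Q))^Q => v^((v^v))^Q   [Q -> v]
v^((v^v))^Q => v^((v^v))^v   [Q -> v]

E => E^Q => E^Q^Q => Q^Q^Q => v^Q^Q => v^(E)^Q => v^(Q)^Q => v^((E))^Q => v^((E^Q))^Q => v^((Q^Q))^Q => v^((v^Q))^Q => v^((v^v))^Q => v^((v^v))^v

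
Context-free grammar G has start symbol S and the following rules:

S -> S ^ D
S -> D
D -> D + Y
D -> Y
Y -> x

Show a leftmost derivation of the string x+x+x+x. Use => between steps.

S=>D=>D+Y=>D+Y+Y=>D+Y+Y+Y=>Y+Y+Y+Y=>x+Y+Y+Y=>x+x+Y+Y=>x+x+x+Y=>x+x+x+x

S => D   [S -> D]
D => D+Y   [D -> D + Y]
D+Y => D+Y+Y   [D -> D + Y]
D+Y+Y => D+Y+Y+Y   [D -> D + Y]
D+Y+Y+Y => Y+Y+Y+Y   [D -> Y]
Y+Y+Y+Y => x+Y+Y+Y   [Y -> x]
x+Y+Y+Y => x+x+Y+Y   [Y -> x]
x+x+Y+Y => x+x+x+Y   [Y -> x]
x+x+x+Y => x+x+x+x   [Y -> x]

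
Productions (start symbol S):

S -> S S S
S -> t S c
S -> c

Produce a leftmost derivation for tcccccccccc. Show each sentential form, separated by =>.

S => SSS => SSSSS => SSSSSSS => SSSSSSSSS => tScSSSSSSSS => tccSSSSSSSS => tcccSSSSSSS => tccccSSSSSS => tcccccSSSSS => tccccccSSSS => tcccccccSSS => tccccccccSS => tcccccccccS => tcccccccccc

S => SSS   [S -> S S S]
SSS => SSSSS   [S -> S S S]
SSSSS => SSSSSSS   [S -> S S S]
SSSSSSS => SSSSSSSSS   [S -> S S S]
SSSSSSSSS => tScSSSSSSSS   [S -> t S c]
tScSSSSSSSS => tccSSSSSSSS   [S -> c]
tccSSSSSSSS => tcccSSSSSSS   [S -> c]
tcccSSSSSSS => tccccSSSSSS   [S -> c]
tccccSSSSSS => tcccccSSSSS   [S -> c]
tcccccSSSSS => tccccccSSSS   [S -> c]
tccccccSSSS => tcccccccSSS   [S -> c]
tcccccccSSS => tccccccccSS   [S -> c]
tccccccccSS => tcccccccccS   [S -> c]
tcccccccccS => tcccccccccc   [S -> c]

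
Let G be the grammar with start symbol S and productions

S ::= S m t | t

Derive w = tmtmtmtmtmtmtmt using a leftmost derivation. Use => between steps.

S => Smt => Smtmt => Smtmtmt => Smtmtmtmt => Smtmtmtmtmt => Smtmtmtmtmtmt => Smtmtmtmtmtmtmt => tmtmtmtmtmtmtmt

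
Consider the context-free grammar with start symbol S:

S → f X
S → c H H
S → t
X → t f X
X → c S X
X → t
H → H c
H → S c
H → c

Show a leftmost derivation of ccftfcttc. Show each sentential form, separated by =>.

S => cHH => ccH => ccSc => ccfXc => ccftfXc => ccftfcSXc => ccftfctXc => ccftfcttc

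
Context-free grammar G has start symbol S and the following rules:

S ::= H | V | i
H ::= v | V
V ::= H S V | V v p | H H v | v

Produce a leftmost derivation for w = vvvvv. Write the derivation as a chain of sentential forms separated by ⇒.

S ⇒ H   [S ::= H]
H ⇒ V   [H ::= V]
V ⇒ HHv   [V ::= H H v]
HHv ⇒ VHv   [H ::= V]
VHv ⇒ HHvHv   [V ::= H H v]
HHvHv ⇒ vHvHv   [H ::= v]
vHvHv ⇒ vvvHv   [H ::= v]
vvvHv ⇒ vvvvv   [H ::= v]

S ⇒ H ⇒ V ⇒ HHv ⇒ VHv ⇒ HHvHv ⇒ vHvHv ⇒ vvvHv ⇒ vvvvv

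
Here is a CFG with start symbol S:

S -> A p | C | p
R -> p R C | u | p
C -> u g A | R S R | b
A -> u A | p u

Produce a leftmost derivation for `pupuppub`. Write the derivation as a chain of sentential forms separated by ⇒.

S ⇒ C   [S -> C]
C ⇒ RSR   [C -> R S R]
RSR ⇒ pSR   [R -> p]
pSR ⇒ pApR   [S -> A p]
pApR ⇒ puApR   [A -> u A]
puApR ⇒ pupupR   [A -> p u]
pupupR ⇒ pupuppRC   [R -> p R C]
pupuppRC ⇒ pupuppuC   [R -> u]
pupuppuC ⇒ pupuppub   [C -> b]

S ⇒ C ⇒ RSR ⇒ pSR ⇒ pApR ⇒ puApR ⇒ pupupR ⇒ pupuppRC ⇒ pupuppuC ⇒ pupuppub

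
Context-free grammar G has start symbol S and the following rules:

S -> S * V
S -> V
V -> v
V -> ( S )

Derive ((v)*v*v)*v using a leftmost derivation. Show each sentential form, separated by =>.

S => S*V => V*V => (S)*V => (S*V)*V => (S*V*V)*V => (V*V*V)*V => ((S)*V*V)*V => ((V)*V*V)*V => ((v)*V*V)*V => ((v)*v*V)*V => ((v)*v*v)*V => ((v)*v*v)*v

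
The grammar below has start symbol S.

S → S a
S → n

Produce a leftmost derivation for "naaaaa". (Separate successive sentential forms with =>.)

S=>Sa=>Saa=>Saaa=>Saaaa=>Saaaaa=>naaaaa

S => Sa   [S → S a]
Sa => Saa   [S → S a]
Saa => Saaa   [S → S a]
Saaa => Saaaa   [S → S a]
Saaaa => Saaaaa   [S → S a]
Saaaaa => naaaaa   [S → n]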